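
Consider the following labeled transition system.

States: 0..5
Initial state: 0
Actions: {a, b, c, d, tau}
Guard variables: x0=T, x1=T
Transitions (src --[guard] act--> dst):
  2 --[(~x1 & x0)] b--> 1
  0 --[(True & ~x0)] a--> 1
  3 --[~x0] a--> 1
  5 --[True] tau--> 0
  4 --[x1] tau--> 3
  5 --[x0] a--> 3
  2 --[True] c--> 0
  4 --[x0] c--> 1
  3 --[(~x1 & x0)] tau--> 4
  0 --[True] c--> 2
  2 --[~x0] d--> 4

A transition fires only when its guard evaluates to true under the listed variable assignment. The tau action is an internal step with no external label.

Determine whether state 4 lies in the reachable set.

6 transition(s) survive guard evaluation.
Layer 0: {0}
Layer 1: {2}  cumulative {0,2}
R = {0,2}

Answer: UNREACHABLE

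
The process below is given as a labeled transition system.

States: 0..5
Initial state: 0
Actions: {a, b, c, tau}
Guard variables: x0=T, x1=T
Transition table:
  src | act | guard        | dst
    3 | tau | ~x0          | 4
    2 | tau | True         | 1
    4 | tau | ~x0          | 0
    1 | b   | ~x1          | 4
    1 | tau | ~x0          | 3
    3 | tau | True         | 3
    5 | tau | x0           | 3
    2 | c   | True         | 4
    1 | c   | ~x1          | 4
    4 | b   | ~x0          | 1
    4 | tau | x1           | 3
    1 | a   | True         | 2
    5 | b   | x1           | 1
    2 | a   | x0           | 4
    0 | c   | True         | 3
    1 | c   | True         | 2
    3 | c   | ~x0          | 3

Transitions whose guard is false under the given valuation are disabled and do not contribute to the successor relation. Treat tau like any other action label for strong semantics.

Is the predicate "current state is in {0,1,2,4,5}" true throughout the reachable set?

Answer: INVARIANT VIOLATED at state 3

Working:
Allowed set {0,1,2,4,5}
Reach set: {0,3}
  0: ✓
  3: ✗ unsafe
counterexample path to 3: c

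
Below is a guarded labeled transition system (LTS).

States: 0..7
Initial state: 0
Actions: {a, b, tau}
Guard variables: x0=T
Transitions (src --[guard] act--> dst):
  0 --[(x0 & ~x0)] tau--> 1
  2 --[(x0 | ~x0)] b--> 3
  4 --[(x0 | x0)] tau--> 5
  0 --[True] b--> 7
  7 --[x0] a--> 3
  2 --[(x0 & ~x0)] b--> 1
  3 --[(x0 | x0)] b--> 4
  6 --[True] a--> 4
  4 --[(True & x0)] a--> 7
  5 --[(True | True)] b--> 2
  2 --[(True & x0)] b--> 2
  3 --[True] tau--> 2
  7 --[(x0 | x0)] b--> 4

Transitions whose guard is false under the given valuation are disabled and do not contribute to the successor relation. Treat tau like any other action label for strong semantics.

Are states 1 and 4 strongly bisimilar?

Compute ~ classes (split until stable):
  round 0: {{0,1,2,3,4,5,6,7}}
  round 1: {{0,2,5},{1},{3},{4},{6},{7}}
  round 2: {{0},{1},{2},{3},{4},{5},{6},{7}}
8 equivalence class(es) (converged in 3)
class of 1: {1}; class of 4: {4}

Answer: NOT BISIMILAR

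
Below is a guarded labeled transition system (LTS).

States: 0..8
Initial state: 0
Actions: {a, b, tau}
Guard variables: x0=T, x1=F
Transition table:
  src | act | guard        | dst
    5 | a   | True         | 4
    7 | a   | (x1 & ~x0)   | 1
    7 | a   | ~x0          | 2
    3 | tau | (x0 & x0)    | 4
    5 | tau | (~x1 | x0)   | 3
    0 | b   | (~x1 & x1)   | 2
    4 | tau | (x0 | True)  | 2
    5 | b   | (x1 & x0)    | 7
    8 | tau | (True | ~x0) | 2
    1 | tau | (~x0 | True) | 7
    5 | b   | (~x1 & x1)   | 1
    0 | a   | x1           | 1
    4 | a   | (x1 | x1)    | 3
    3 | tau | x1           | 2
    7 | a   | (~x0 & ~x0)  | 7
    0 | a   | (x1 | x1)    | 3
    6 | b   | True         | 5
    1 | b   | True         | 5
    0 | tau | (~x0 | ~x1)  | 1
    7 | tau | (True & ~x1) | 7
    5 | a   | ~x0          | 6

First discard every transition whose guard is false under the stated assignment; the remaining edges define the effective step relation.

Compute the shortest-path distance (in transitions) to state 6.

Breadth-first toward 6:
  Layer 0: {0}
  Layer 1: {1}
  Layer 2: {5,7}
  Layer 3: {3,4}
  Layer 4: {2}
6 never appears.

Answer: UNREACHABLE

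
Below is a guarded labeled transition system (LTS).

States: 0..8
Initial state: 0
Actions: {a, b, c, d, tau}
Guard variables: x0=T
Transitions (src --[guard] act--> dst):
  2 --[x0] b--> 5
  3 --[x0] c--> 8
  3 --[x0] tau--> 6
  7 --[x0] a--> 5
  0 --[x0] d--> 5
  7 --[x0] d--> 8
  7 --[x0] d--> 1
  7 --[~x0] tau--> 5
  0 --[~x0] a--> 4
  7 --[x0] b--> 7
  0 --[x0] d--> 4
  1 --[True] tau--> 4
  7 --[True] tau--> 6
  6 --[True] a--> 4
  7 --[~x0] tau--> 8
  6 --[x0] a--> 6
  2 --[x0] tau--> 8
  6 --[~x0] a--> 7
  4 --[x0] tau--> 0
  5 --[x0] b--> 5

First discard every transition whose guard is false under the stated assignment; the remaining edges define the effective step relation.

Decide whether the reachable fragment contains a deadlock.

Reachable = {0,4,5}
  0: d→4  d→5  [deg 2]
  4: tau→0  [deg 1]
  5: b→5  [deg 1]

Answer: DEADLOCK-FREE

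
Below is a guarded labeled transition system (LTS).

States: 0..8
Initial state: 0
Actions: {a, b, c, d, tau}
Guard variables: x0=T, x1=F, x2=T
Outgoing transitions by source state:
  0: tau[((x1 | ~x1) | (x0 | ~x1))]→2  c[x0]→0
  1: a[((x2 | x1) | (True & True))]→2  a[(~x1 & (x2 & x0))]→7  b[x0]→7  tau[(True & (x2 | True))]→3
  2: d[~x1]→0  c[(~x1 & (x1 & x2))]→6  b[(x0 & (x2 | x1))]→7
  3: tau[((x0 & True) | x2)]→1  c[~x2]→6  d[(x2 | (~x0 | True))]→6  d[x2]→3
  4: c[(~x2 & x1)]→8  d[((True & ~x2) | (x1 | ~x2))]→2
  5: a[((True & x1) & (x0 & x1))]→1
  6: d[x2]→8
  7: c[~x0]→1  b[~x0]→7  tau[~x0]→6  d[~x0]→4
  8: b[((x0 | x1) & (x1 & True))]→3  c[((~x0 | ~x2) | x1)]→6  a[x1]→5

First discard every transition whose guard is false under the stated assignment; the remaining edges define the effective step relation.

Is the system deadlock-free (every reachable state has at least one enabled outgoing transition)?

Reachable = {0,2,7}
  0: c→0  tau→2  [2 out]
  2: b→7  d→0  [2 out]
  7: ∅  [no exit]
trace reaching 7: tau·b

Answer: DEADLOCK at state 7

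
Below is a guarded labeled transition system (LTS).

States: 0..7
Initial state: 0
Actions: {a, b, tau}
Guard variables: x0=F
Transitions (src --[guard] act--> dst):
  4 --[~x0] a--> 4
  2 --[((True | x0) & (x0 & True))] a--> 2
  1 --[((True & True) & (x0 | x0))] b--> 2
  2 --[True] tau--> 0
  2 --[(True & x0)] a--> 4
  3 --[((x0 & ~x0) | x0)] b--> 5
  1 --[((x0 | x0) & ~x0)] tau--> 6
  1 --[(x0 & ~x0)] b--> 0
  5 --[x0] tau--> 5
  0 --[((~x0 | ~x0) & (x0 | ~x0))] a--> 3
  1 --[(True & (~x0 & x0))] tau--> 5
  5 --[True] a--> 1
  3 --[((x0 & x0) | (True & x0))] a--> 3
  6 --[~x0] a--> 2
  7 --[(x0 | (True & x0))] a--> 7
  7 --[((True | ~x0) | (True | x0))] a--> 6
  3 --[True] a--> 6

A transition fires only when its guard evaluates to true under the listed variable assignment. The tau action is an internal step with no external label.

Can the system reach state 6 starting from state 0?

Answer: REACHABLE

Trace:
Guard filter leaves 7 enabled edge(s).
L0 = {0}
L1 = {3}  cumulative {0,3}
L2 = {6}  cumulative {0,3,6}
L3 = {2}  cumulative {0,2,3,6}
Reachable = {0,2,3,6}
witness 6: a·a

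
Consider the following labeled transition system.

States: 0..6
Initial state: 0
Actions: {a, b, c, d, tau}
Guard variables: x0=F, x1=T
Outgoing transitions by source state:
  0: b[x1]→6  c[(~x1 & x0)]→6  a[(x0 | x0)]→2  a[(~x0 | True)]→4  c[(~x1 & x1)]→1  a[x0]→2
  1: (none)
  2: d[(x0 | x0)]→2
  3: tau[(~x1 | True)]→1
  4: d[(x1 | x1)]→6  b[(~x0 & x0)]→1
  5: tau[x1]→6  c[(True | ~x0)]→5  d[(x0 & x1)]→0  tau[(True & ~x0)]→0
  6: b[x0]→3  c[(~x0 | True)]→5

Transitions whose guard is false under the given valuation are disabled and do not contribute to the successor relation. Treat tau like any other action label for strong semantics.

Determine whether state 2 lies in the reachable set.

Answer: UNREACHABLE

Working:
Guard filter leaves 8 enabled edge(s).
Layer 0: {0}
Layer 1: {4,6}  now seen {0,4,6}
Layer 2: {5}  now seen {0,4,5,6}
R = {0,4,5,6}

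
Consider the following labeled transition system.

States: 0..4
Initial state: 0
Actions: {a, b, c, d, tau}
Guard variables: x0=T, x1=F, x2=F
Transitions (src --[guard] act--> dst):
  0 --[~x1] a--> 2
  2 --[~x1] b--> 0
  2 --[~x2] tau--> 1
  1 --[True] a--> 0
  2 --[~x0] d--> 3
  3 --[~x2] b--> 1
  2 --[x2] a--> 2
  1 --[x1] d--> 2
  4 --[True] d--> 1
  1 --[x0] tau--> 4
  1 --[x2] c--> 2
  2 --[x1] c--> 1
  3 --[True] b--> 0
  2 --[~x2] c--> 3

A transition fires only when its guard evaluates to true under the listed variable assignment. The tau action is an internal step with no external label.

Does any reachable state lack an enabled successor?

Answer: DEADLOCK-FREE

Analysis:
Reachable = {0,1,2,3,4}
  0: a→2  [1 out]
  1: a→0  tau→4  [2 out]
  2: b→0  c→3  tau→1  [3 out]
  3: b→0  b→1  [2 out]
  4: d→1  [1 out]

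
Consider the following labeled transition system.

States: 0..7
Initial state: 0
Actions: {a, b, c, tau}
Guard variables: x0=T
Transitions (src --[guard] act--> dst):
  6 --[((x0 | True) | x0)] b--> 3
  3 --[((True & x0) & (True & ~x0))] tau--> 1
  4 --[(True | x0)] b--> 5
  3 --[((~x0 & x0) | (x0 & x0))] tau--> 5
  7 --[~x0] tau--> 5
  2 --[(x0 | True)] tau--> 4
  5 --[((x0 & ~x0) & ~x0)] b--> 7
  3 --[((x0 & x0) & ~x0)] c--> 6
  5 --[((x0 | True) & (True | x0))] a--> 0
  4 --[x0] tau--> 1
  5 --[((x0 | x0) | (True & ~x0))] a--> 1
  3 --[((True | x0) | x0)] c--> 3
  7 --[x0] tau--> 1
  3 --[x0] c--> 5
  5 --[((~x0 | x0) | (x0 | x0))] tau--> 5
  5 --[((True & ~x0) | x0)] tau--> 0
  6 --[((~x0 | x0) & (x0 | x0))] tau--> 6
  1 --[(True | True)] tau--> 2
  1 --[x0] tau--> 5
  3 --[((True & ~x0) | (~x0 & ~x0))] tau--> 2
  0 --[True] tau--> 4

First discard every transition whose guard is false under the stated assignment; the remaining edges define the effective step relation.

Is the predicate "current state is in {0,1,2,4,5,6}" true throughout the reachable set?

Answer: INVARIANT HOLDS

Working:
Allowed set {0,1,2,4,5,6}
R = {0,1,2,4,5}
  0: ✓
  1: ✓
  2: ✓
  4: ✓
  5: ✓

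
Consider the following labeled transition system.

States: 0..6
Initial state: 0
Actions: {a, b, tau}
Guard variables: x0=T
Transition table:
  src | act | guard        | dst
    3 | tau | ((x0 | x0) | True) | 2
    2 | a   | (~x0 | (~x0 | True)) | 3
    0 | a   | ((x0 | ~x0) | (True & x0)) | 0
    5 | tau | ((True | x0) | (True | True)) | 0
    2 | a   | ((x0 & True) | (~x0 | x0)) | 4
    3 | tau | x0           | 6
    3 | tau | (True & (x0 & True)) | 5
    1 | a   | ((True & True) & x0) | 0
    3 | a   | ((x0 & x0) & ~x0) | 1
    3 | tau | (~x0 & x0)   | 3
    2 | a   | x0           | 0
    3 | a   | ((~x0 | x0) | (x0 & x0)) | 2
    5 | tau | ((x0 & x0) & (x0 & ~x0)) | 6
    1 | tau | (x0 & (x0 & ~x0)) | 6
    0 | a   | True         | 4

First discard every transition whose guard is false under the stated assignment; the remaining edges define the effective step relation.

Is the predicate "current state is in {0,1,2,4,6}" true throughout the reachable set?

Answer: INVARIANT HOLDS

Analysis:
Allowed set {0,1,2,4,6}
R = {0,4}
  0: ok
  4: ok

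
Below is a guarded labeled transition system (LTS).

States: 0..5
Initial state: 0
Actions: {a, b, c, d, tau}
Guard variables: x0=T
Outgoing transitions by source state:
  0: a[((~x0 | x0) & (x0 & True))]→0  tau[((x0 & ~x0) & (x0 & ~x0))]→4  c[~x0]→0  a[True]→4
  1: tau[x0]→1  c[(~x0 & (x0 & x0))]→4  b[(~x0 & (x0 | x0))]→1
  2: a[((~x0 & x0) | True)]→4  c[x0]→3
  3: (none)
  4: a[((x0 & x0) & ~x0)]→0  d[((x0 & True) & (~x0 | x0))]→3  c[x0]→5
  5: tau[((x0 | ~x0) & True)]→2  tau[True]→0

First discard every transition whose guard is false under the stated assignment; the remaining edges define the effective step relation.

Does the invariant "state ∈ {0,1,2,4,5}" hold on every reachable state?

Allowed set {0,1,2,4,5}
R = {0,2,3,4,5}
  0: ✓
  2: ✓
  3: VIOLATES
  4: ✓
  5: ✓
reach 3 via a·d — violates

Answer: INVARIANT VIOLATED at state 3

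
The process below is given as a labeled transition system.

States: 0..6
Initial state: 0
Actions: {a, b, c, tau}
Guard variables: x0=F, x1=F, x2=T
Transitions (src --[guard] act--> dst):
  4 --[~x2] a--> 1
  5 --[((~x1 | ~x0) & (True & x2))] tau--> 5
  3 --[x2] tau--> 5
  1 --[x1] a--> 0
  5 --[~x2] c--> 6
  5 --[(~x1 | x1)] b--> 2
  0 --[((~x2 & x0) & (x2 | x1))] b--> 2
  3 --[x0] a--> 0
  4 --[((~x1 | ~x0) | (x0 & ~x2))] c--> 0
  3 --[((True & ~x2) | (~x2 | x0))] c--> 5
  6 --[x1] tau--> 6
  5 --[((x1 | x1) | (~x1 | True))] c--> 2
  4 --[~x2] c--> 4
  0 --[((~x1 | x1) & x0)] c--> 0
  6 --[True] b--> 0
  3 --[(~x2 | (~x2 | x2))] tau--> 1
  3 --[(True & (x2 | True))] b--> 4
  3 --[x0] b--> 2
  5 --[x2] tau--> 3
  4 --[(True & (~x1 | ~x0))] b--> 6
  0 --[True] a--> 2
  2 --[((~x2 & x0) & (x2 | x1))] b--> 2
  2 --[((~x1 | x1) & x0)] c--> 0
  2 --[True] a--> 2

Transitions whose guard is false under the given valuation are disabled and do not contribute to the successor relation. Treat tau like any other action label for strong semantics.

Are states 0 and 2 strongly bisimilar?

Refine partition for ~:
  P[0] = {{0,1,2,3,4,5,6}}
  P[1] = {{0,2},{1},{3},{4},{5},{6}}
stable after 2 split(s): 6 block(s)
class of 0: {0,2}; class of 2: {0,2}

Answer: BISIMILAR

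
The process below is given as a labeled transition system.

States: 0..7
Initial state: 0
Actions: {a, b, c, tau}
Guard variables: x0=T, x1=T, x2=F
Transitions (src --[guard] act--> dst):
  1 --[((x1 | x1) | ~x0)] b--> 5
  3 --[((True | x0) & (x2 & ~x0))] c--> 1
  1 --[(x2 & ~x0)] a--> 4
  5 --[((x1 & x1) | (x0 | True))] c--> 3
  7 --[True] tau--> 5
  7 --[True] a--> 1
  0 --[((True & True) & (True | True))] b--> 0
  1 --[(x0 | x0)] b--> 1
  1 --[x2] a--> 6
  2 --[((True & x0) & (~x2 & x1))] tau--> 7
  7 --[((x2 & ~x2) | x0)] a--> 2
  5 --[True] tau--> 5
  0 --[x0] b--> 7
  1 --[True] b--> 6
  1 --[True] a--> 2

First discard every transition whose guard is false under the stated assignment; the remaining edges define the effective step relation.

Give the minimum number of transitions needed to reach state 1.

Answer: 2

Working:
Layered search for 1:
  Layer 0: {0}
  Layer 1: {7}
  Layer 2: {1,2,5}
1 enters at depth 2; path b·a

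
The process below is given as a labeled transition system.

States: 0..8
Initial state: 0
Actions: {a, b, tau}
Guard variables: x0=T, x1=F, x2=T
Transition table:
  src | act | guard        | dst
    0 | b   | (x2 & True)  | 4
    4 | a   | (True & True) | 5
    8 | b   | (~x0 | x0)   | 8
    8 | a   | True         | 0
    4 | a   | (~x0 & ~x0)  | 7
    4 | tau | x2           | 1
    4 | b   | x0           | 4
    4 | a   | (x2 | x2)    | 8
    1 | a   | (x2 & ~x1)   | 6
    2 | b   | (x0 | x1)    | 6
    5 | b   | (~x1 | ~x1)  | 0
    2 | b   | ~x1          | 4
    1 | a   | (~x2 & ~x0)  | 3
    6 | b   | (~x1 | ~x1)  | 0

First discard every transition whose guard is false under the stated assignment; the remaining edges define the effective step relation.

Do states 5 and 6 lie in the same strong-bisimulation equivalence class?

Refine partition for ~:
  π0 = {{0,1,2,3,4,5,6,7,8}}
  π1 = {{0,2,5,6},{1},{3,7},{4},{8}}
  π2 = {{0},{1},{2},{3,7},{4},{5,6},{8}}
Fixed point at round 3; 7 class(es).
5∈{5,6}, 6∈{5,6}

Answer: BISIMILAR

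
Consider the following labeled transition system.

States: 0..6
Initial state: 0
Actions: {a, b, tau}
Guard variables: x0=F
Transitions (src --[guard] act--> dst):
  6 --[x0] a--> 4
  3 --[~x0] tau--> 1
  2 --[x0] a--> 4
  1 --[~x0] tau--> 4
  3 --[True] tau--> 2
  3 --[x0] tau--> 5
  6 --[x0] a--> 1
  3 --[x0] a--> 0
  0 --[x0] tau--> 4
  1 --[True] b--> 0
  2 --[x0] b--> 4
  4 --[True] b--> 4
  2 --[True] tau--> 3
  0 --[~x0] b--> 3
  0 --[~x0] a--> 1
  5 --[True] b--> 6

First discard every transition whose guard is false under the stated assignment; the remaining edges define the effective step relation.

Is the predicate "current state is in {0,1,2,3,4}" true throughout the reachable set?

Answer: INVARIANT HOLDS

Analysis:
Inv-set: {0,1,2,3,4}
Reachable = {0,1,2,3,4}
  0: safe
  1: safe
  2: safe
  3: safe
  4: safe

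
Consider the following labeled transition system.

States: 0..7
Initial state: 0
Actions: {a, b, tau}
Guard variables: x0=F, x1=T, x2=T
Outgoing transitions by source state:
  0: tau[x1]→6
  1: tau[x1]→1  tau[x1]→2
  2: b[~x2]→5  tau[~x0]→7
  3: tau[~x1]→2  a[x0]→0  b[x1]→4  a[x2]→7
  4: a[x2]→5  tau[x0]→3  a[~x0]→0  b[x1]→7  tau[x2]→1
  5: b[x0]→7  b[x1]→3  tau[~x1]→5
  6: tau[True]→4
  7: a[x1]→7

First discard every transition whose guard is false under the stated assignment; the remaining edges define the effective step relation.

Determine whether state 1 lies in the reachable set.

Guard filter leaves 13 enabled edge(s).
L0 = {0}
L1 = {6}  cumulative {0,6}
L2 = {4}  cumulative {0,4,6}
L3 = {1,5,7}  cumulative {0,1,4,5,6,7}
L4 = {2,3}  cumulative {0,1,2,3,4,5,6,7}
Reachable = {0,1,2,3,4,5,6,7}
witness 1: tau·tau·tau

Answer: REACHABLE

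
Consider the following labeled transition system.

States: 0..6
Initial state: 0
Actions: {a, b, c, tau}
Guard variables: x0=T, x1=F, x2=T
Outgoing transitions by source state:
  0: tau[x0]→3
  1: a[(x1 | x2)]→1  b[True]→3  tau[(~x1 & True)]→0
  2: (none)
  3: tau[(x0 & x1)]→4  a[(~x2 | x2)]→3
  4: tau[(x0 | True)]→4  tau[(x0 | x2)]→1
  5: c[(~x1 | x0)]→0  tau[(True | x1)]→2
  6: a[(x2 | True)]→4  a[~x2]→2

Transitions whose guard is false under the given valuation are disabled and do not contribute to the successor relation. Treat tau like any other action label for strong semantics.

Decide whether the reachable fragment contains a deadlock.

Answer: DEADLOCK-FREE

Trace:
Reachable = {0,3}
  0: tau→3  [deg 1]
  3: a→3  [deg 1]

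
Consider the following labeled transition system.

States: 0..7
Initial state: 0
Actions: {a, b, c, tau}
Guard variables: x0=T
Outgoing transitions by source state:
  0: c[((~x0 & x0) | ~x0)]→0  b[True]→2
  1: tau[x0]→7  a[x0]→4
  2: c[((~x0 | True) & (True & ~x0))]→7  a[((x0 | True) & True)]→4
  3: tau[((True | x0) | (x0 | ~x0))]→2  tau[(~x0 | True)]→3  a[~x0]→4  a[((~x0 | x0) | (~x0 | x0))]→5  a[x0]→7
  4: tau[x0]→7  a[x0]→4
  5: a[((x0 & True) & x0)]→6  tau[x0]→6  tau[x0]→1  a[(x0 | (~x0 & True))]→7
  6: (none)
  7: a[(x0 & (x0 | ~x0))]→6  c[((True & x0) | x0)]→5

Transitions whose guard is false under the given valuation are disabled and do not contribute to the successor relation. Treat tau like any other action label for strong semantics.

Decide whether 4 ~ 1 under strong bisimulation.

Refine partition for ~:
  round 0: {{0,1,2,3,4,5,6,7}}
  round 1: {{0},{1,3,4,5},{2},{6},{7}}
  round 2: {{0},{1,4},{2},{3},{5},{6},{7}}
Fixed point at round 3; 7 class(es).
[4]={1,4}  [1]={1,4}

Answer: BISIMILAR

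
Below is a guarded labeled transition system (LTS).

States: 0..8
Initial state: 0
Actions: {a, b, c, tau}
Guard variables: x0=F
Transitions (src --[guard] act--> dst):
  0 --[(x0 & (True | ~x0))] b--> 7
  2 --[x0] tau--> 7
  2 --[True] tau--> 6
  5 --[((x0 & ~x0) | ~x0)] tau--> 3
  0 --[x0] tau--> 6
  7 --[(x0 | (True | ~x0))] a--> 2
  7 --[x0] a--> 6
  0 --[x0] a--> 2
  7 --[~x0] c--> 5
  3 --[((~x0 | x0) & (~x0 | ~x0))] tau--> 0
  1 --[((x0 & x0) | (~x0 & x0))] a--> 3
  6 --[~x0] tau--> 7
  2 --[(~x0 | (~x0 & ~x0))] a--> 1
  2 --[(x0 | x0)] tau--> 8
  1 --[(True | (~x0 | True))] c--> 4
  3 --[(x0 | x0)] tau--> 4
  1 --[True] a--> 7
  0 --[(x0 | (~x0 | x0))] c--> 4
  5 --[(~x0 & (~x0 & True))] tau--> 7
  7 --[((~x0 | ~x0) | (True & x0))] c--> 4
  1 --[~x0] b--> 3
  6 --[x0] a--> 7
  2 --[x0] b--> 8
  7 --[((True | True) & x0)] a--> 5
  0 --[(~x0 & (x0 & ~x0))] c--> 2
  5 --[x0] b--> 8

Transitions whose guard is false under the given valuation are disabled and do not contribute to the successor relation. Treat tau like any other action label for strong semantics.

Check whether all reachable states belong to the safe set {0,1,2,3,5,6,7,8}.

Answer: INVARIANT VIOLATED at state 4

Working:
Safe = {0,1,2,3,5,6,7,8}
R = {0,4}
  0: ok
  4: ✗ unsafe
reach 4 via c — violates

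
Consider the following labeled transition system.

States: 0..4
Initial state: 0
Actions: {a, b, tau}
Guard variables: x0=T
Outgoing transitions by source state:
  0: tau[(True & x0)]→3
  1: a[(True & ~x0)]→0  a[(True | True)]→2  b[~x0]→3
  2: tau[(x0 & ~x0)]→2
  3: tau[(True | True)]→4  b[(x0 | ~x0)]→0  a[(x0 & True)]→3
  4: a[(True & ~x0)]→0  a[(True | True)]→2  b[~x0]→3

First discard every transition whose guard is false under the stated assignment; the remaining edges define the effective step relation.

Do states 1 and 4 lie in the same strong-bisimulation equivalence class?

Answer: BISIMILAR

Analysis:
Compute ~ classes (split until stable):
  P[0] = {{0,1,2,3,4}}
  P[1] = {{0},{1,4},{2},{3}}
4 equivalence class(es) (converged in 2)
class of 1: {1,4}; class of 4: {1,4}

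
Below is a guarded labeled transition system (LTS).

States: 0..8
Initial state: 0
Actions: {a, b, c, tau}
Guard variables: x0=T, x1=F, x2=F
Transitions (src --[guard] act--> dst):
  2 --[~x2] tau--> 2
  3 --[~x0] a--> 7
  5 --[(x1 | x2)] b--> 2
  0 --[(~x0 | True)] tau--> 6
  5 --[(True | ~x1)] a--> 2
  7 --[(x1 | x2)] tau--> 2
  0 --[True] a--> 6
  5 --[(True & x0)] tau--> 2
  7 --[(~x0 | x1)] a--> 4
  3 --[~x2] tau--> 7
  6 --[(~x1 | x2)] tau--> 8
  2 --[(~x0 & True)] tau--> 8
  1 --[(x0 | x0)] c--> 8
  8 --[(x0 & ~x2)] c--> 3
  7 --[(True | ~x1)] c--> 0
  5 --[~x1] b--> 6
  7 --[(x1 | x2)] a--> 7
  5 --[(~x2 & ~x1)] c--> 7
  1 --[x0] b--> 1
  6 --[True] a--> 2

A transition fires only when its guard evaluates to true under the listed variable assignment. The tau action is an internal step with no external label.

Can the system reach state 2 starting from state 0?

Answer: REACHABLE

Trace:
14 transition(s) survive guard evaluation.
Layer 0: {0}
Layer 1: {6}  total {0,6}
Layer 2: {2,8}  total {0,2,6,8}
Layer 3: {3}  total {0,2,3,6,8}
Layer 4: {7}  total {0,2,3,6,7,8}
R = {0,2,3,6,7,8}
Path to 2: tau·a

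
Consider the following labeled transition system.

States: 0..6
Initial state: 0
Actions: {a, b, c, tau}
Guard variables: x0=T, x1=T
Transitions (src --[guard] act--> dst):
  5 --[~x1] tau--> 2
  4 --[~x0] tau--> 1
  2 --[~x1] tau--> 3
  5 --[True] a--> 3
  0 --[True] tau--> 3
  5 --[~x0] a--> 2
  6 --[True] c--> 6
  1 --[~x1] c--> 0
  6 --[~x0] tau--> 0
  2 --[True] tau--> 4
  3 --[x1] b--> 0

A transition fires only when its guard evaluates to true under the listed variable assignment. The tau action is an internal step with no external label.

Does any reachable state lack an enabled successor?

Reach set: {0,3}
  0: tau→3  [deg 1]
  3: b→0  [deg 1]

Answer: DEADLOCK-FREE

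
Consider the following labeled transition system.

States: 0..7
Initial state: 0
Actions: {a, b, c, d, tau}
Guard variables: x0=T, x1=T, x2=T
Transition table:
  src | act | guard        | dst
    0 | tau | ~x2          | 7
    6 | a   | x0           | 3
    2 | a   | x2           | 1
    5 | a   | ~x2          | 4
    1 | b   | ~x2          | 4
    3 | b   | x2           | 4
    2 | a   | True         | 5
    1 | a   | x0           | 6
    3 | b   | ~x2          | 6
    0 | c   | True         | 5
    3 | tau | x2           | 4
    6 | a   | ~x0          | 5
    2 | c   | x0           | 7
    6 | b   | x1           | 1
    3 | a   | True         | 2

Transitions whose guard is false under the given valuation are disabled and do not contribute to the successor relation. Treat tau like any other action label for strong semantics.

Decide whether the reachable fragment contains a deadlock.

Answer: DEADLOCK at state 5

Working:
Reach set: {0,5}
  0: c→5  [1 out]
  5: ∅  [deadlock]
trace reaching 5: c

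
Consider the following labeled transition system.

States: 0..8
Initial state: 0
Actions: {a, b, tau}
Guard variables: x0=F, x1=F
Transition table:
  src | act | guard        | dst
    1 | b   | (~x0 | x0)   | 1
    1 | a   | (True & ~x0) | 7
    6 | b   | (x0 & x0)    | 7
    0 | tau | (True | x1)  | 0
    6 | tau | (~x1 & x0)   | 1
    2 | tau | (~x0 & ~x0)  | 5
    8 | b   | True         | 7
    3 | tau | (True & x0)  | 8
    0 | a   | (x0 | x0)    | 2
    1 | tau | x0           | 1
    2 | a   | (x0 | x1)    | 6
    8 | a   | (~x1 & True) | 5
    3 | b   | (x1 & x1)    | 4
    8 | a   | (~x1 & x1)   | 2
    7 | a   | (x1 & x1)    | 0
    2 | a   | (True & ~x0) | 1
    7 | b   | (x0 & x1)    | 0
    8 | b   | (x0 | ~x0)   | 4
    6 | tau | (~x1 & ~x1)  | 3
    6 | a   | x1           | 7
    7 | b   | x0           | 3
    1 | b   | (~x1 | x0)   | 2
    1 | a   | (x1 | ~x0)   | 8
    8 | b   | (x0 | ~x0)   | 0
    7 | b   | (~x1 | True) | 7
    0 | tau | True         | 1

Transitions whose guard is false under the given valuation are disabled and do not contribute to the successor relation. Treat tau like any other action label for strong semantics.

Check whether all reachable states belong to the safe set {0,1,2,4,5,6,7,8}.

Answer: INVARIANT HOLDS

Analysis:
Safe = {0,1,2,4,5,6,7,8}
Reach set: {0,1,2,4,5,7,8}
  0: ✓
  1: ✓
  2: ✓
  4: ✓
  5: ✓
  7: ✓
  8: ✓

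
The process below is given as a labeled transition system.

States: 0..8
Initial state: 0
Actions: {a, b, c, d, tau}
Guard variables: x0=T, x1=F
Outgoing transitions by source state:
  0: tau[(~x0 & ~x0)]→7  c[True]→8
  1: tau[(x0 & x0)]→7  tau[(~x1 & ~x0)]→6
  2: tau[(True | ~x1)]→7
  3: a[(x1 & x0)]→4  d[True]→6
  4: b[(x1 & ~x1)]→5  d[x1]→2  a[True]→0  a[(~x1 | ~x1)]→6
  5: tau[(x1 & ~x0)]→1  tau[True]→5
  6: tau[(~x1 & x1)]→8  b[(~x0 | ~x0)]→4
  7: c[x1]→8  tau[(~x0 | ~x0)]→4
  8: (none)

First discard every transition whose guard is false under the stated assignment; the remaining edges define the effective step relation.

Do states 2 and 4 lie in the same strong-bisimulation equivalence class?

Compute ~ classes (split until stable):
  round 0: {{0,1,2,3,4,5,6,7,8}}
  round 1: {{0},{1,2,5},{3},{4},{6,7,8}}
  round 2: {{0},{1,2},{3},{4},{5},{6,7,8}}
Fixed point at round 3; 6 class(es).
[2]={1,2}  [4]={4}

Answer: NOT BISIMILAR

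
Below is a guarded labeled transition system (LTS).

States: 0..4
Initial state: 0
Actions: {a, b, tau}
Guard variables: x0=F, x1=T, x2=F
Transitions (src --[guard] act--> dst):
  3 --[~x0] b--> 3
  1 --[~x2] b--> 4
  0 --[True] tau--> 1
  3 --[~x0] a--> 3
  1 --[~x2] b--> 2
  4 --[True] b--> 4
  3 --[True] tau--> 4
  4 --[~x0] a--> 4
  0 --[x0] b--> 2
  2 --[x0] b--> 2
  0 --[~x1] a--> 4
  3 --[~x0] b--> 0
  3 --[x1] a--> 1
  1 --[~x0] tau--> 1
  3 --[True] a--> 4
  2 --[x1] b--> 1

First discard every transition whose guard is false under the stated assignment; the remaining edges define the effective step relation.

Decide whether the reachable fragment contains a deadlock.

Reachable = {0,1,2,4}
  0: tau→1  [deg 1]
  1: b→2  b→4  tau→1  [deg 3]
  2: b→1  [deg 1]
  4: a→4  b→4  [deg 2]

Answer: DEADLOCK-FREE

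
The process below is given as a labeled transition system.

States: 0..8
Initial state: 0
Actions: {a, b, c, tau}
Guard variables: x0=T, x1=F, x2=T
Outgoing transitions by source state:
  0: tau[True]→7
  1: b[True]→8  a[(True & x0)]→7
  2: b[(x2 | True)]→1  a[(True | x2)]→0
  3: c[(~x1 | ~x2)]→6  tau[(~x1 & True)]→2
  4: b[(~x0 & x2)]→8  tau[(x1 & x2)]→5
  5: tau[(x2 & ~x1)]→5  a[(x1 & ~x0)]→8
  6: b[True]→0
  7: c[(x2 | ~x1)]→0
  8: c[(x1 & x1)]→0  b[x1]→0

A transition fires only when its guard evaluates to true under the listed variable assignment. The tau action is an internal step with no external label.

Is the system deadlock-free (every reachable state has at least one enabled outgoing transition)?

Answer: DEADLOCK-FREE

Analysis:
Reachable = {0,7}
  0: tau→7  [1 exit(s)]
  7: c→0  [1 exit(s)]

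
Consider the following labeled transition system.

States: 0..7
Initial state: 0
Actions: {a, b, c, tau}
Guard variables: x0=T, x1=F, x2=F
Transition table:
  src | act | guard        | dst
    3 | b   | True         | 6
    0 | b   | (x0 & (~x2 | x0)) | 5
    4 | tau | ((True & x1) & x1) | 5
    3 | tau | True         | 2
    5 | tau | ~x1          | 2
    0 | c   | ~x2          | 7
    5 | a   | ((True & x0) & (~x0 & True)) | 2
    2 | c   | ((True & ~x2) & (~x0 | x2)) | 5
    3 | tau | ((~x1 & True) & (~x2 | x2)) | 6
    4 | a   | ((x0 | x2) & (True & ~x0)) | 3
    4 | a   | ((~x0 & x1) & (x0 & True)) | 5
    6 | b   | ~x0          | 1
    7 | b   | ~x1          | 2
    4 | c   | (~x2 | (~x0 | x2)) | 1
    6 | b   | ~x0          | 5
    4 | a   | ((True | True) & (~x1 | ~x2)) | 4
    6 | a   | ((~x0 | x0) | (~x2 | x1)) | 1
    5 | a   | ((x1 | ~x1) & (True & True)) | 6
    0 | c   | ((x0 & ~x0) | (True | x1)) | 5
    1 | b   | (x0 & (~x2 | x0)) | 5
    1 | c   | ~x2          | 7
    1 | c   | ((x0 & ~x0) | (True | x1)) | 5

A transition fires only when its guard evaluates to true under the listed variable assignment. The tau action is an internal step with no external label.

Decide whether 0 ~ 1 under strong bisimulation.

Answer: BISIMILAR

Working:
Refine partition for ~:
  π0 = {{0,1,2,3,4,5,6,7}}
  π1 = {{0,1},{2},{3},{4},{5},{6},{7}}
7 equivalence class(es) (converged in 2)
0∈{0,1}, 1∈{0,1}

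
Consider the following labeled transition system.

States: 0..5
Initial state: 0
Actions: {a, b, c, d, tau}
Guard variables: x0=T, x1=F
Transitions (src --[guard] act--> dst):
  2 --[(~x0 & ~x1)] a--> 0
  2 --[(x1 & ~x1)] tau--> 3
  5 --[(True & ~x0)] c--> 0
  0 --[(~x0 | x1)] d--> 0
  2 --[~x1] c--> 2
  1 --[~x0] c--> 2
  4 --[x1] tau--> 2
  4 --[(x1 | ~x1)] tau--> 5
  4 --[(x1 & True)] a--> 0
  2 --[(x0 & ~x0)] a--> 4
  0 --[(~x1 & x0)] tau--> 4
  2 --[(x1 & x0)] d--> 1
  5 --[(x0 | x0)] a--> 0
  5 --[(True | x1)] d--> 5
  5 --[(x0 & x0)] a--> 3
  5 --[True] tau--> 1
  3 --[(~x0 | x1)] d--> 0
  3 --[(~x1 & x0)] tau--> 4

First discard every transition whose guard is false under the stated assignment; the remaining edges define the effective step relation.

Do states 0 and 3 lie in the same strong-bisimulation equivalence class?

Compute ~ classes (split until stable):
  π0 = {{0,1,2,3,4,5}}
  π1 = {{0,3,4},{1},{2},{5}}
  π2 = {{0,3},{1},{2},{4},{5}}
Fixed point at round 3; 5 class(es).
[0]={0,3}  [3]={0,3}

Answer: BISIMILAR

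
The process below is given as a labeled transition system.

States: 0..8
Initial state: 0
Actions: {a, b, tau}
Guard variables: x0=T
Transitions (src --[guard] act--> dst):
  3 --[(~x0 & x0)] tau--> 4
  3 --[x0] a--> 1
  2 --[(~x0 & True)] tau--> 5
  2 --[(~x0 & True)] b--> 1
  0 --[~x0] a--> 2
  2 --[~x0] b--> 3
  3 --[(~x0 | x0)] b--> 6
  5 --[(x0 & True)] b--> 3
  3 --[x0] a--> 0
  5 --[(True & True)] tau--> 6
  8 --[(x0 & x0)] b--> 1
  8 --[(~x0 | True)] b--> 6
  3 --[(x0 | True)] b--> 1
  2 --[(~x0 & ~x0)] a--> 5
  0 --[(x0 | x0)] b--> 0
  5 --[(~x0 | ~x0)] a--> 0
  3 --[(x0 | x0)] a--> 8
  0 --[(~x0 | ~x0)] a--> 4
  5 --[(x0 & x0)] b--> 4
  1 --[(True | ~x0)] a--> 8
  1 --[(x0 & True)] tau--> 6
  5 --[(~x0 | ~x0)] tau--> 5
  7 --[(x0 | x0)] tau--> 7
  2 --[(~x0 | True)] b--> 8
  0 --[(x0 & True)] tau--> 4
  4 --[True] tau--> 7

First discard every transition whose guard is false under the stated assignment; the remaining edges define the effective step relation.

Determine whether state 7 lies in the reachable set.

Answer: REACHABLE

Analysis:
17 transition(s) survive guard evaluation.
L0 = {0}
L1 = {4}  now seen {0,4}
L2 = {7}  now seen {0,4,7}
Reach set: {0,4,7}
witness 7: tau·tau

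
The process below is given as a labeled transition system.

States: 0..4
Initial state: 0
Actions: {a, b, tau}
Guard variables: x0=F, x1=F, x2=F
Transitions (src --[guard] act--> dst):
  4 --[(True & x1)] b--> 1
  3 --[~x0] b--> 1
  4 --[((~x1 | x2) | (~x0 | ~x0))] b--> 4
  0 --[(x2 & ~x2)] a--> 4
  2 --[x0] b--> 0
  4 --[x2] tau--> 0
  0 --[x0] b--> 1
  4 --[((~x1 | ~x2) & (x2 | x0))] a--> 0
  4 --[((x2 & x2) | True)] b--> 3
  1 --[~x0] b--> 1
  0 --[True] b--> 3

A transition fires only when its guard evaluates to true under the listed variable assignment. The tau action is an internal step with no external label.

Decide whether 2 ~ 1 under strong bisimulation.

Bisimulation quotient by refinement:
  π0 = {{0,1,2,3,4}}
  π1 = {{0,1,3,4},{2}}
stable after 2 split(s): 2 block(s)
2∈{2}, 1∈{0,1,3,4}

Answer: NOT BISIMILAR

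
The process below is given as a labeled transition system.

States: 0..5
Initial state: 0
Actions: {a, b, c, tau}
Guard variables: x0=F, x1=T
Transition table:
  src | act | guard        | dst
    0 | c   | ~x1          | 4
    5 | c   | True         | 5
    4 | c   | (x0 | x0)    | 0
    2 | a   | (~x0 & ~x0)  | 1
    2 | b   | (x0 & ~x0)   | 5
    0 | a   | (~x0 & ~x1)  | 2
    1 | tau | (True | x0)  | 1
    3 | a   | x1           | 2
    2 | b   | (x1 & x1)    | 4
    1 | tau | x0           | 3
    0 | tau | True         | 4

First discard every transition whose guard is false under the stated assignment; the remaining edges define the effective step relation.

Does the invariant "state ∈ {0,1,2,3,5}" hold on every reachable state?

Answer: INVARIANT VIOLATED at state 4

Trace:
Safe = {0,1,2,3,5}
Reachable = {0,4}
  0: ✓
  4: outside
counterexample path to 4: tau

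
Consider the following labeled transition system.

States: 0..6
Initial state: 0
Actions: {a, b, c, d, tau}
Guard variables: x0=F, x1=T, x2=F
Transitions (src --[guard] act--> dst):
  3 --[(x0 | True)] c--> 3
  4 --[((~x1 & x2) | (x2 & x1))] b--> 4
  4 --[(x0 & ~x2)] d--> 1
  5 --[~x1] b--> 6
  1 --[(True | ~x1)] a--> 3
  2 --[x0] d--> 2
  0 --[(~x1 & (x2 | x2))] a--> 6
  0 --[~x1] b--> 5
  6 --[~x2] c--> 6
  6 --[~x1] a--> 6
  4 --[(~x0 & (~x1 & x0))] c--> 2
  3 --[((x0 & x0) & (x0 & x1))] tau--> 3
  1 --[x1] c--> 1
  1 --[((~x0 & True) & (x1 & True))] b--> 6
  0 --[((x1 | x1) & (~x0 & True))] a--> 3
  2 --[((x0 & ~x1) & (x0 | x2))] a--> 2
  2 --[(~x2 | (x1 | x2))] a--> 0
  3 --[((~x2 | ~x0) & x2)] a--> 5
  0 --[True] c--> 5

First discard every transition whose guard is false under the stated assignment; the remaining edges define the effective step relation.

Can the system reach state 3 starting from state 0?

Guard filter leaves 8 enabled edge(s).
L0 = {0}
L1 = {3,5}  total {0,3,5}
Reachable = {0,3,5}
witness 3: a

Answer: REACHABLE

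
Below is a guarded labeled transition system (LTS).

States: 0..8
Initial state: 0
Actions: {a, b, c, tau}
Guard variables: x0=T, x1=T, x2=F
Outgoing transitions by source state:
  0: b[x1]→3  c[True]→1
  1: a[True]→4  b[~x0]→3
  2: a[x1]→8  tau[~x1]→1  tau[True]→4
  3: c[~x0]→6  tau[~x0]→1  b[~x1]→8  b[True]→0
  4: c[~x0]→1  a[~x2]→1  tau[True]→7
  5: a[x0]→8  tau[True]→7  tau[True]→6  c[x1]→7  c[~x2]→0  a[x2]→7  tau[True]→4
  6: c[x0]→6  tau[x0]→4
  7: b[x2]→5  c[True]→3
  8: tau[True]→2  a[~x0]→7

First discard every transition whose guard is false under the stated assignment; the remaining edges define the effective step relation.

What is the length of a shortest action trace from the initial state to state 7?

Answer: 3

Trace:
Layered search for 7:
  depth 0: {0}
  depth 1: {1,3}
  depth 2: {4}
  depth 3: {7}
first hit 7 at d=3 via c·a·tau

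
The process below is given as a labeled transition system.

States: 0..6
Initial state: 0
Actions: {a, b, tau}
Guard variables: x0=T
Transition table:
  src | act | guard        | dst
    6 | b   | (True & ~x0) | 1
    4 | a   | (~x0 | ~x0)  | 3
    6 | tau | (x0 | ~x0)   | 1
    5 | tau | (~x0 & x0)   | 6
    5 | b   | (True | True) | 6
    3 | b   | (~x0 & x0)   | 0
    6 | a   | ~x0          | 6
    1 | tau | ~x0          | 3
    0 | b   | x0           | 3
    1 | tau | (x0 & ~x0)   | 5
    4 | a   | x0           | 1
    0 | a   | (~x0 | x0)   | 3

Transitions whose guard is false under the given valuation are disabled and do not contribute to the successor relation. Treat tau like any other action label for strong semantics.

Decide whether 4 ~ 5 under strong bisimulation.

Refine partition for ~:
  P[0] = {{0,1,2,3,4,5,6}}
  P[1] = {{0},{1,2,3},{4},{5},{6}}
stable after 2 split(s): 5 block(s)
class of 4: {4}; class of 5: {5}

Answer: NOT BISIMILAR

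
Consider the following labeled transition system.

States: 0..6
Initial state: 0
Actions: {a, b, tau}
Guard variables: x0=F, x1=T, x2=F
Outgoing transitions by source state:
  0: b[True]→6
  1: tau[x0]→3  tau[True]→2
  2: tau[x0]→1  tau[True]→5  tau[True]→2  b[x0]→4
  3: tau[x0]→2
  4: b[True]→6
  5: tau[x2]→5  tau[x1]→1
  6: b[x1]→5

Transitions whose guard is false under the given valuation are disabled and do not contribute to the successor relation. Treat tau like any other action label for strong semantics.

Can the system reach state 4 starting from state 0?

7 transition(s) survive guard evaluation.
Layer 0: {0}
Layer 1: {6}  cumulative {0,6}
Layer 2: {5}  cumulative {0,5,6}
Layer 3: {1}  cumulative {0,1,5,6}
Layer 4: {2}  cumulative {0,1,2,5,6}
Reachable = {0,1,2,5,6}

Answer: UNREACHABLE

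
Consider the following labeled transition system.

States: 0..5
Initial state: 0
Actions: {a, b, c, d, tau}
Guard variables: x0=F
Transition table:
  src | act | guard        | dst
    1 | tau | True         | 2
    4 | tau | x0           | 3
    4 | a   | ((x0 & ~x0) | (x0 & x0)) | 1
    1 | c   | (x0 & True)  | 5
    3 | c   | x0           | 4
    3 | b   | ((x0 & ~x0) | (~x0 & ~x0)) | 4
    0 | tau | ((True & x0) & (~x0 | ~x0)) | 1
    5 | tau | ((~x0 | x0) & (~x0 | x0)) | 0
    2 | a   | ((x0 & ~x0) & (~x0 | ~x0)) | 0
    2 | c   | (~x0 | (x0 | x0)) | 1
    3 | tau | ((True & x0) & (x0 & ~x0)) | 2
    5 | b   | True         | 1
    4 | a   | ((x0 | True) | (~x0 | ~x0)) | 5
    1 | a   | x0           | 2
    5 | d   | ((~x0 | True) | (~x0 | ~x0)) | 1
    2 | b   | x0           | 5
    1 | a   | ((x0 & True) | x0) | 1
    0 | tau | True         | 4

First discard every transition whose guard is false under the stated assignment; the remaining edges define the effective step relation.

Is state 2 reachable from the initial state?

After dropping false guards: 8 live edges.
depth 0: {0}
depth 1: {4}  now seen {0,4}
depth 2: {5}  now seen {0,4,5}
depth 3: {1}  now seen {0,1,4,5}
depth 4: {2}  now seen {0,1,2,4,5}
Reachable = {0,1,2,4,5}
witness 2: tau·a·b·tau

Answer: REACHABLE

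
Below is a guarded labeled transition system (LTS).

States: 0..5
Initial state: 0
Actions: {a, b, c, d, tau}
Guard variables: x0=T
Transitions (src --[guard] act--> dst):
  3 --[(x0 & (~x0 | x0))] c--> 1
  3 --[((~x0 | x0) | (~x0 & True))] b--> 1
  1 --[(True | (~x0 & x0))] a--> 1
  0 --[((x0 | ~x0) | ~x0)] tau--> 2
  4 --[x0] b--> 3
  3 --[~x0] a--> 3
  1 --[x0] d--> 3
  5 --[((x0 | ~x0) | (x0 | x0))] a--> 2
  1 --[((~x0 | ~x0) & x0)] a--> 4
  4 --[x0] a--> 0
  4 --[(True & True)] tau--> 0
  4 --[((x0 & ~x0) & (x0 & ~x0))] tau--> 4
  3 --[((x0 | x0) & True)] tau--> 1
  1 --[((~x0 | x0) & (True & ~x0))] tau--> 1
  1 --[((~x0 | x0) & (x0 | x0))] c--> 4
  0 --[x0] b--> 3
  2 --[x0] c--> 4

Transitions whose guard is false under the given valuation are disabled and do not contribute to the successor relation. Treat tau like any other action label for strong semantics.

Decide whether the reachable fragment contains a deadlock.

Answer: DEADLOCK-FREE

Analysis:
R = {0,1,2,3,4}
  0: b→3  tau→2  [2 exit(s)]
  1: a→1  c→4  d→3  [3 exit(s)]
  2: c→4  [1 exit(s)]
  3: b→1  c→1  tau→1  [3 exit(s)]
  4: a→0  b→3  tau→0  [3 exit(s)]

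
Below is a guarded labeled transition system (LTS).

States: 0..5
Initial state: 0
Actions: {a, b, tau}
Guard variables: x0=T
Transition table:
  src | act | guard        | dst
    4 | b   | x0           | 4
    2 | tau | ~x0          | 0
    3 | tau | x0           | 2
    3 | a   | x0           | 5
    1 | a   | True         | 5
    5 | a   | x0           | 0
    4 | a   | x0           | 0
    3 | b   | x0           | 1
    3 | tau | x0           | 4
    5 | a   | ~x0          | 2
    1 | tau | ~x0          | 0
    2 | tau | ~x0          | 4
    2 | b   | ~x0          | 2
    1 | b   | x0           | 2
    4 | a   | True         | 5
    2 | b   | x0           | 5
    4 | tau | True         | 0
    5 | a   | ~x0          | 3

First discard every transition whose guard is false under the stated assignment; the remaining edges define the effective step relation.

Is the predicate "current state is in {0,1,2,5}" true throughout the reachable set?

Safe = {0,1,2,5}
Reachable = {0}
  0: ok

Answer: INVARIANT HOLDS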